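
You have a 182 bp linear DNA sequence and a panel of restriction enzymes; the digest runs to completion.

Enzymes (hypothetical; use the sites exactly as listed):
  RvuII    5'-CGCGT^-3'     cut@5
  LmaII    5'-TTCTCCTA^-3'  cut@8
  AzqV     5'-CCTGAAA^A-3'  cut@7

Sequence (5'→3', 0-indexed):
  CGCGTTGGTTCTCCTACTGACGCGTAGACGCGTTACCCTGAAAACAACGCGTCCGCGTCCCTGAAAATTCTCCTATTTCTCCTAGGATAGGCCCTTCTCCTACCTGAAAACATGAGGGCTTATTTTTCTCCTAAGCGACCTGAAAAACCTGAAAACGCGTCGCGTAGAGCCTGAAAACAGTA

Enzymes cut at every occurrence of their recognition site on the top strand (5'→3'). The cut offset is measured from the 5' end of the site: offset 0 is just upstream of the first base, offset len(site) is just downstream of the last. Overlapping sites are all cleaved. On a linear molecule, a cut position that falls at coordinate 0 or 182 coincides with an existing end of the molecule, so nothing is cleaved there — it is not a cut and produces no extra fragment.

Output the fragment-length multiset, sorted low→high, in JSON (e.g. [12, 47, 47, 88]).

[5,5,6,6,6,7,8,8,9,9,9,9,9,10,11,11,12,18,24]

Per-enzyme occurrences:
  RvuII CGCGT/5: at [0, 20, 28, 47, 53, 155, 160] ⇒ [5, 25, 33, 52, 58, 160, 165]
  LmaII TTCTCCTA/8: at [8, 67, 76, 94, 125] ⇒ [16, 75, 84, 102, 133]
  AzqV CCTGAAAA/7: at [36, 59, 102, 138, 147, 169] ⇒ [43, 66, 109, 145, 154, 176]

All cut coordinates (distinct, sorted): [5, 16, 25, 33, 43, 52, 58, 66, 75, 84, 102, 109, 133, 145, 154, 160, 165, 176]

Fragments:
  [0,5): 5 bp
  [5,16): 11 bp
  [16,25): 9 bp
  [25,33): 8 bp
  [33,43): 10 bp
  [43,52): 9 bp
  [52,58): 6 bp
  [58,66): 8 bp
  [66,75): 9 bp
  [75,84): 9 bp
  [84,102): 18 bp
  [102,109): 7 bp
  [109,133): 24 bp
  [133,145): 12 bp
  [145,154): 9 bp
  [154,160): 6 bp
  [160,165): 5 bp
  [165,176): 11 bp
  [176,182): 6 bp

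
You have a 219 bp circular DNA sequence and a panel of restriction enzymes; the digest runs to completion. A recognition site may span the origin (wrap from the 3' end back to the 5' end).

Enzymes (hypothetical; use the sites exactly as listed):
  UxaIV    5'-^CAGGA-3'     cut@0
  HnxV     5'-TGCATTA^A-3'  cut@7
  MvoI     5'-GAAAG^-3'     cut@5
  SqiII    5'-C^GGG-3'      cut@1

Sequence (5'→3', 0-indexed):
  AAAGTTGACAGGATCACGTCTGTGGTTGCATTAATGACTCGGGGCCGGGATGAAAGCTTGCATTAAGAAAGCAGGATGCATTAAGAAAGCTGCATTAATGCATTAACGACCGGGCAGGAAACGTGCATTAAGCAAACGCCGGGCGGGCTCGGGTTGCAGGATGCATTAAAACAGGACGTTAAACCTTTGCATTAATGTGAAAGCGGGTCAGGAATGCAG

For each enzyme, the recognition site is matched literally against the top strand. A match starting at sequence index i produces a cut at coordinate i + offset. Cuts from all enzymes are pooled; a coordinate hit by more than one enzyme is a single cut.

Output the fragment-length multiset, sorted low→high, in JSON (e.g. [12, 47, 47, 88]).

[1,3,3,4,4,4,6,6,6,6,6,6,7,8,8,9,9,10,10,12,12,15,16,23,25]

Scan for sites:
  UxaIV (CAGGA, off=0): starts [8, 71, 114, 156, 171, 208] → cuts [8, 71, 114, 156, 171, 208]
  HnxV (TGCATTAA, off=7): starts [26, 58, 76, 90, 98, 123, 161, 187] → cuts [33, 65, 83, 97, 105, 130, 168, 194]
  MvoI (GAAAG, off=5): starts [51, 66, 84, 198, 218] → cuts [4, 56, 71, 89, 203]
  SqiII (CGGG, off=1): starts [39, 45, 110, 139, 143, 149, 203] → cuts [40, 46, 111, 140, 144, 150, 204]

Pooled cuts: [4, 8, 33, 40, 46, 56, 65, 71, 83, 89, 97, 105, 111, 114, 130, 140, 144, 150, 156, 168, 171, 194, 203, 204, 208]

Fragments:
  4→8: 4 bp
  8→33: 25 bp
  33→40: 7 bp
  40→46: 6 bp
  46→56: 10 bp
  56→65: 9 bp
  65→71: 6 bp
  71→83: 12 bp
  83→89: 6 bp
  89→97: 8 bp
  97→105: 8 bp
  105→111: 6 bp
  111→114: 3 bp
  114→130: 16 bp
  130→140: 10 bp
  140→144: 4 bp
  144→150: 6 bp
  150→156: 6 bp
  156→168: 12 bp
  168→171: 3 bp
  171→194: 23 bp
  194→203: 9 bp
  203→204: 1 bp
  204→208: 4 bp
  208→4 (wrap): 219-208+4 = 15 bp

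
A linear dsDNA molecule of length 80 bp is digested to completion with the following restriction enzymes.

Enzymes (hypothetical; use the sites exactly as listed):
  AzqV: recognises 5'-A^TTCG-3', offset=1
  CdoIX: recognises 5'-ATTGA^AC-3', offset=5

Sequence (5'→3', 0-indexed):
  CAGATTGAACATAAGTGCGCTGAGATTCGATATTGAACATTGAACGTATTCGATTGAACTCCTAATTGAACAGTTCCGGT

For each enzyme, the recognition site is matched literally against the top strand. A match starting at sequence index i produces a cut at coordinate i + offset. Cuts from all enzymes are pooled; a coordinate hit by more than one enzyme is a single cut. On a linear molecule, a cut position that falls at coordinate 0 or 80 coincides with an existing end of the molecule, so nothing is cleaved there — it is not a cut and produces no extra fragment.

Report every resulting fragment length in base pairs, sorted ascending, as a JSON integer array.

Scan for sites:
  AzqV ATTCG/1: at [24, 47] ⇒ [25, 48]
  CdoIX ATTGAAC/5: at [3, 31, 38, 52, 64] ⇒ [8, 36, 43, 57, 69]

All cut coordinates (distinct, sorted): [8, 25, 36, 43, 48, 57, 69]

Fragments:
  [0,8): 8 bp
  [8,25): 17 bp
  [25,36): 11 bp
  [36,43): 7 bp
  [43,48): 5 bp
  [48,57): 9 bp
  [57,69): 12 bp
  [69,80): 11 bp

[5,7,8,9,11,11,12,17]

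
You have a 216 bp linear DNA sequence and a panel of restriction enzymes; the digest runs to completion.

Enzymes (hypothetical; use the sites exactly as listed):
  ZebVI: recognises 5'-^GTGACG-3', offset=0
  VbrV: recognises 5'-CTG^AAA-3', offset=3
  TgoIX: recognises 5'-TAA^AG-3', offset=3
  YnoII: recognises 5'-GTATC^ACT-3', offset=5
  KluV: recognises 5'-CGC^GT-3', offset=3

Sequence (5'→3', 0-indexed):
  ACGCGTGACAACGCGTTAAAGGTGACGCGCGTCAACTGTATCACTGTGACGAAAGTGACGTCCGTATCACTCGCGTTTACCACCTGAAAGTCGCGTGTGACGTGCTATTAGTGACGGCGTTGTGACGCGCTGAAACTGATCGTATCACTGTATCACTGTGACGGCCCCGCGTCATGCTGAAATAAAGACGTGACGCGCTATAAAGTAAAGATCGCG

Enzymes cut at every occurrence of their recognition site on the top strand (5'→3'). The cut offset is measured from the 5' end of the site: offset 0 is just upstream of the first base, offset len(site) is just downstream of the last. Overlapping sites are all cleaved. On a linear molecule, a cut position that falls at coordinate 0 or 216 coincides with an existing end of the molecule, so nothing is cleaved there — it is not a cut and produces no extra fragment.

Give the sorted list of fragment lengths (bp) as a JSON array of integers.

Per-enzyme occurrences:
  ZebVI (GTGACG, off=0): starts [21, 45, 54, 96, 110, 121, 157, 189] → cuts [21, 45, 54, 96, 110, 121, 157, 189]
  VbrV (CTGAAA, off=3): starts [83, 129, 176] → cuts [86, 132, 179]
  TgoIX (TAAAG, off=3): starts [16, 182, 200, 205] → cuts [19, 185, 203, 208]
  YnoII (GTATCACT, off=5): starts [37, 63, 141, 149] → cuts [42, 68, 146, 154]
  KluV (CGCGT, off=3): starts [1, 11, 27, 71, 91, 167] → cuts [4, 14, 30, 74, 94, 170]

Pooled cuts: [4, 14, 19, 21, 30, 42, 45, 54, 68, 74, 86, 94, 96, 110, 121, 132, 146, 154, 157, 170, 179, 185, 189, 203, 208]

Fragment lengths:
  [0,4): 4 bp
  [4,14): 10 bp
  [14,19): 5 bp
  [19,21): 2 bp
  [21,30): 9 bp
  [30,42): 12 bp
  [42,45): 3 bp
  [45,54): 9 bp
  [54,68): 14 bp
  [68,74): 6 bp
  [74,86): 12 bp
  [86,94): 8 bp
  [94,96): 2 bp
  [96,110): 14 bp
  [110,121): 11 bp
  [121,132): 11 bp
  [132,146): 14 bp
  [146,154): 8 bp
  [154,157): 3 bp
  [157,170): 13 bp
  [170,179): 9 bp
  [179,185): 6 bp
  [185,189): 4 bp
  [189,203): 14 bp
  [203,208): 5 bp
  [208,216): 8 bp

[2,2,3,3,4,4,5,5,6,6,8,8,8,9,9,9,10,11,11,12,12,13,14,14,14,14]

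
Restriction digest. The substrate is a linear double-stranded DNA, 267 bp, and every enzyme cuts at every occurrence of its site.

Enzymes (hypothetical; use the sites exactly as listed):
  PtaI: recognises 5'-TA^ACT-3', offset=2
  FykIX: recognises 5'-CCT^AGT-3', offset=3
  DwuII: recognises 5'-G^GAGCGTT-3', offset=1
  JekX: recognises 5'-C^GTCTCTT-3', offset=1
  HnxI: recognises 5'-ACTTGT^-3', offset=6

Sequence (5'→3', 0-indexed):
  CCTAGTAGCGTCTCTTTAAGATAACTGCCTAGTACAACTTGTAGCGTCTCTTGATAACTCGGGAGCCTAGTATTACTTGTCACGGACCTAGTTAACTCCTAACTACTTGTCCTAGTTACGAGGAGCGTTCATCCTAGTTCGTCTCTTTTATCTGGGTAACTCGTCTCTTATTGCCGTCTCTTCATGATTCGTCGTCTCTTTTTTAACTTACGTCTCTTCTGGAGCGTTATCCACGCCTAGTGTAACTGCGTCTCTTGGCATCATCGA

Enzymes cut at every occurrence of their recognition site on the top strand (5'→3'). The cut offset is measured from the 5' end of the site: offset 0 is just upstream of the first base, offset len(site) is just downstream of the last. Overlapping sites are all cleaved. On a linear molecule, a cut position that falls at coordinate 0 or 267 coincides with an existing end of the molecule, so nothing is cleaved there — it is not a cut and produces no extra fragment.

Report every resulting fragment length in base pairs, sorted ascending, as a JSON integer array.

Scan for sites:
  PtaI TAACT/2: at [21, 54, 92, 99, 156, 203, 242] ⇒ [23, 56, 94, 101, 158, 205, 244]
  FykIX CCTAGT/3: at [0, 27, 65, 86, 110, 132, 235] ⇒ [3, 30, 68, 89, 113, 135, 238]
  DwuII GGAGCGTT/1: at [121, 220] ⇒ [122, 221]
  JekX CGTCTCTT/1: at [8, 44, 139, 161, 174, 192, 210, 248] ⇒ [9, 45, 140, 162, 175, 193, 211, 249]
  HnxI ACTTGT/6: at [36, 74, 104] ⇒ [42, 80, 110]

All cut coordinates (distinct, sorted): [3, 9, 23, 30, 42, 45, 56, 68, 80, 89, 94, 101, 110, 113, 122, 135, 140, 158, 162, 175, 193, 205, 211, 221, 238, 244, 249]

Fragment lengths:
  [0,3): 3 bp
  [3,9): 6 bp
  [9,23): 14 bp
  [23,30): 7 bp
  [30,42): 12 bp
  [42,45): 3 bp
  [45,56): 11 bp
  [56,68): 12 bp
  [68,80): 12 bp
  [80,89): 9 bp
  [89,94): 5 bp
  [94,101): 7 bp
  [101,110): 9 bp
  [110,113): 3 bp
  [113,122): 9 bp
  [122,135): 13 bp
  [135,140): 5 bp
  [140,158): 18 bp
  [158,162): 4 bp
  [162,175): 13 bp
  [175,193): 18 bp
  [193,205): 12 bp
  [205,211): 6 bp
  [211,221): 10 bp
  [221,238): 17 bp
  [238,244): 6 bp
  [244,249): 5 bp
  [249,267): 18 bp

[3,3,3,4,5,5,5,6,6,6,7,7,9,9,9,10,11,12,12,12,12,13,13,14,17,18,18,18]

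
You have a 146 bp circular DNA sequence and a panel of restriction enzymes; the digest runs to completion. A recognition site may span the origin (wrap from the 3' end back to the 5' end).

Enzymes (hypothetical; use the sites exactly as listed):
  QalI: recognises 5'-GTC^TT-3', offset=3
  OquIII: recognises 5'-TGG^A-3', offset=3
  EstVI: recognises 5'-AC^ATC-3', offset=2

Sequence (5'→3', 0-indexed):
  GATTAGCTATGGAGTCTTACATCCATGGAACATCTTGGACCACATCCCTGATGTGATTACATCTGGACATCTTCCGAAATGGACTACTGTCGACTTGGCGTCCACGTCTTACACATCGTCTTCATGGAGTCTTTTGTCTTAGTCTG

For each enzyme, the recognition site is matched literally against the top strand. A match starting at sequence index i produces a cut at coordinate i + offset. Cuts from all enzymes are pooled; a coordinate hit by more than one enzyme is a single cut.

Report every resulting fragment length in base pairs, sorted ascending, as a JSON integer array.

[2,3,4,4,4,5,6,6,6,7,7,7,8,9,11,14,17,26]

Per-enzyme occurrences:
  QalI GTCTT/3: at [13, 105, 117, 128, 135] ⇒ [16, 108, 120, 131, 138]
  OquIII TGGA/3: at [9, 25, 35, 63, 79, 124, 144] ⇒ [1, 12, 28, 38, 66, 82, 127]
  EstVI ACATC/2: at [18, 29, 41, 58, 66, 112] ⇒ [20, 31, 43, 60, 68, 114]

Pooled cuts: [1, 12, 16, 20, 28, 31, 38, 43, 60, 66, 68, 82, 108, 114, 120, 127, 131, 138]

Fragment lengths:
  1→12: 11 bp
  12→16: 4 bp
  16→20: 4 bp
  20→28: 8 bp
  28→31: 3 bp
  31→38: 7 bp
  38→43: 5 bp
  43→60: 17 bp
  60→66: 6 bp
  66→68: 2 bp
  68→82: 14 bp
  82→108: 26 bp
  108→114: 6 bp
  114→120: 6 bp
  120→127: 7 bp
  127→131: 4 bp
  131→138: 7 bp
  138→1 (wrap): 146-138+1 = 9 bp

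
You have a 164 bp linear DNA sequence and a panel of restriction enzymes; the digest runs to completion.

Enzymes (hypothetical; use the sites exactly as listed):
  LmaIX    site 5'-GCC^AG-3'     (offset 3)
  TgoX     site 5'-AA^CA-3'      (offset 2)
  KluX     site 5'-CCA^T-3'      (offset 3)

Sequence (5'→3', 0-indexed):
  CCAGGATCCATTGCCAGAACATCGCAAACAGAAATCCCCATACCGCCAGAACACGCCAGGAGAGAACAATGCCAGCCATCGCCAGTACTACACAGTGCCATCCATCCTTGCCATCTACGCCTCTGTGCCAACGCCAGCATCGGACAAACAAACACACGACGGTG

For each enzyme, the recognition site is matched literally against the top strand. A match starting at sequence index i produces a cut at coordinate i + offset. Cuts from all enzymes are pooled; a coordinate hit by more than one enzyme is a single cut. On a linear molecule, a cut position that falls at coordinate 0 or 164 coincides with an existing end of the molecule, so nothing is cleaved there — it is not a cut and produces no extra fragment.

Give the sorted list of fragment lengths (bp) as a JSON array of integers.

Per-enzyme occurrences:
  LmaIX (GCCAG, off=3): starts [12, 44, 54, 70, 80, 132] → cuts [15, 47, 57, 73, 83, 135]
  TgoX (AACA, off=2): starts [17, 26, 49, 64, 146, 150] → cuts [19, 28, 51, 66, 148, 152]
  KluX (CCAT, off=3): starts [7, 37, 75, 97, 101, 110] → cuts [10, 40, 78, 100, 104, 113]

All cut coordinates (distinct, sorted): [10, 15, 19, 28, 40, 47, 51, 57, 66, 73, 78, 83, 100, 104, 113, 135, 148, 152]

Fragments:
  [0,10): 10 bp
  [10,15): 5 bp
  [15,19): 4 bp
  [19,28): 9 bp
  [28,40): 12 bp
  [40,47): 7 bp
  [47,51): 4 bp
  [51,57): 6 bp
  [57,66): 9 bp
  [66,73): 7 bp
  [73,78): 5 bp
  [78,83): 5 bp
  [83,100): 17 bp
  [100,104): 4 bp
  [104,113): 9 bp
  [113,135): 22 bp
  [135,148): 13 bp
  [148,152): 4 bp
  [152,164): 12 bp

[4,4,4,4,5,5,5,6,7,7,9,9,9,10,12,12,13,17,22]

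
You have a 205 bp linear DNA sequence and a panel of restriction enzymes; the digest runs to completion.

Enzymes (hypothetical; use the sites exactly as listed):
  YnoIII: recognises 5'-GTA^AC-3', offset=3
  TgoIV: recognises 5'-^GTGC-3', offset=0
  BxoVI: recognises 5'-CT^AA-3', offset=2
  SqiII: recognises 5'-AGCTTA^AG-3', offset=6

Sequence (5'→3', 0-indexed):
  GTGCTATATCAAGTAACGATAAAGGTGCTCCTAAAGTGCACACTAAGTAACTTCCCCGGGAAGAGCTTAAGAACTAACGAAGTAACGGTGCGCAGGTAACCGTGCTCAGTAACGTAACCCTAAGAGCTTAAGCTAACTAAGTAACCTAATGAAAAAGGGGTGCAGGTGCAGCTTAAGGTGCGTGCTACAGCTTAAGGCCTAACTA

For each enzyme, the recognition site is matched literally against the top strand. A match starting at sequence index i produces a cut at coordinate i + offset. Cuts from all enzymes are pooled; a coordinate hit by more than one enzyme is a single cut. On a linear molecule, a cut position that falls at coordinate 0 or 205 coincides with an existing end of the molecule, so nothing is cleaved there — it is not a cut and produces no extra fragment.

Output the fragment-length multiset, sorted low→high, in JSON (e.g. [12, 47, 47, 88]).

[2,3,3,3,4,4,4,4,5,5,5,5,5,6,6,6,8,9,9,9,9,10,10,11,12,13,15,20]

Per-enzyme occurrences:
  YnoIII GTAAC/3: at [12, 46, 81, 95, 108, 113, 140] ⇒ [15, 49, 84, 98, 111, 116, 143]
  TgoIV GTGC/0: at [0, 24, 35, 87, 101, 159, 165, 177, 181] ⇒ [24, 35, 87, 101, 159, 165, 177, 181] (position 0 is a terminus of the linear molecule — no cut)
  BxoVI CTAA/2: at [30, 42, 73, 119, 132, 136, 145, 198] ⇒ [32, 44, 75, 121, 134, 138, 147, 200]
  SqiII AGCTTAAG/6: at [63, 124, 169, 188] ⇒ [69, 130, 175, 194]

Pooled cuts: [15, 24, 32, 35, 44, 49, 69, 75, 84, 87, 98, 101, 111, 116, 121, 130, 134, 138, 143, 147, 159, 165, 175, 177, 181, 194, 200]

Fragments:
  [0,15): 15 bp
  [15,24): 9 bp
  [24,32): 8 bp
  [32,35): 3 bp
  [35,44): 9 bp
  [44,49): 5 bp
  [49,69): 20 bp
  [69,75): 6 bp
  [75,84): 9 bp
  [84,87): 3 bp
  [87,98): 11 bp
  [98,101): 3 bp
  [101,111): 10 bp
  [111,116): 5 bp
  [116,121): 5 bp
  [121,130): 9 bp
  [130,134): 4 bp
  [134,138): 4 bp
  [138,143): 5 bp
  [143,147): 4 bp
  [147,159): 12 bp
  [159,165): 6 bp
  [165,175): 10 bp
  [175,177): 2 bp
  [177,181): 4 bp
  [181,194): 13 bp
  [194,200): 6 bp
  [200,205): 5 bp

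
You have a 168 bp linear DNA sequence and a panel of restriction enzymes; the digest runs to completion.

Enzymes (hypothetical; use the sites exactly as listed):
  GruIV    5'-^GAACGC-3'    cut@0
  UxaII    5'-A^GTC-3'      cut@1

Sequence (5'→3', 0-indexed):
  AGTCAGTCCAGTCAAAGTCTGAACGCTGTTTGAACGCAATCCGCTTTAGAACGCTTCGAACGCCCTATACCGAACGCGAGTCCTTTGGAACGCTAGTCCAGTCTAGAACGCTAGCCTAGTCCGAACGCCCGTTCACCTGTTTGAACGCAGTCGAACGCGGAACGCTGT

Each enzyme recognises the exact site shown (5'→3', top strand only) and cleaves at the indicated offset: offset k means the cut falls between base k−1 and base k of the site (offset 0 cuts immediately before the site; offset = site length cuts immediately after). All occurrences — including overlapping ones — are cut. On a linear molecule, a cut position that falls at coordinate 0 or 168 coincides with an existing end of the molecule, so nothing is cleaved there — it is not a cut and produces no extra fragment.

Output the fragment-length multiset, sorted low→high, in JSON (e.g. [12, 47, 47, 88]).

[1,3,4,4,4,5,5,5,6,7,7,8,8,8,9,9,11,13,14,17,20]

Site scan:
  GruIV GAACGC/0: at [20, 31, 48, 57, 71, 87, 105, 122, 142, 152, 159] ⇒ [20, 31, 48, 57, 71, 87, 105, 122, 142, 152, 159]
  UxaII AGTC/1: at [0, 4, 9, 15, 78, 94, 99, 117, 148] ⇒ [1, 5, 10, 16, 79, 95, 100, 118, 149]

All cut coordinates (distinct, sorted): [1, 5, 10, 16, 20, 31, 48, 57, 71, 79, 87, 95, 100, 105, 118, 122, 142, 149, 152, 159]

Fragments:
  [0,1): 1 bp
  [1,5): 4 bp
  [5,10): 5 bp
  [10,16): 6 bp
  [16,20): 4 bp
  [20,31): 11 bp
  [31,48): 17 bp
  [48,57): 9 bp
  [57,71): 14 bp
  [71,79): 8 bp
  [79,87): 8 bp
  [87,95): 8 bp
  [95,100): 5 bp
  [100,105): 5 bp
  [105,118): 13 bp
  [118,122): 4 bp
  [122,142): 20 bp
  [142,149): 7 bp
  [149,152): 3 bp
  [152,159): 7 bp
  [159,168): 9 bp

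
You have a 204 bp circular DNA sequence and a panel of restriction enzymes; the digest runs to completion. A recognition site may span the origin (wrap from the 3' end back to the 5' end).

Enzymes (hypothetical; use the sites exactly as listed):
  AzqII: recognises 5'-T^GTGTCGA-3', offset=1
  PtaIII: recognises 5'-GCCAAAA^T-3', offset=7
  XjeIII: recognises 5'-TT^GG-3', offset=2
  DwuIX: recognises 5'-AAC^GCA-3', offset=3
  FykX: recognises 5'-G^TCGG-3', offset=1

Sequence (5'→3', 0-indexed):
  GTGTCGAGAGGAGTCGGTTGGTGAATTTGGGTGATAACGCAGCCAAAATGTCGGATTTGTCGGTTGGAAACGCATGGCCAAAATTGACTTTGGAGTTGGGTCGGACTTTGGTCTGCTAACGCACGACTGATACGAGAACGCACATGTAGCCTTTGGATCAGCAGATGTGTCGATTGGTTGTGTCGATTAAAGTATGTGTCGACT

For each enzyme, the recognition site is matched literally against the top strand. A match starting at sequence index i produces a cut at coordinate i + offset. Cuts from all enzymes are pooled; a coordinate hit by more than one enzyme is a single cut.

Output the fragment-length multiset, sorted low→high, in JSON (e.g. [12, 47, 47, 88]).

[2,3,4,6,6,6,6,8,9,9,9,9,9,10,10,11,12,12,13,15,16,19]

Scan for sites:
  AzqII TGTGTCGA/1: at [165, 178, 194, 203] ⇒ [0, 166, 179, 195]
  PtaIII GCCAAAAT/7: at [41, 76] ⇒ [48, 83]
  XjeIII TTGG/2: at [17, 26, 63, 89, 95, 107, 152, 173] ⇒ [19, 28, 65, 91, 97, 109, 154, 175]
  DwuIX AACGCA/3: at [35, 68, 117, 136] ⇒ [38, 71, 120, 139]
  FykX GTCGG/1: at [12, 49, 58, 99] ⇒ [13, 50, 59, 100]

Pooled cuts: [0, 13, 19, 28, 38, 48, 50, 59, 65, 71, 83, 91, 97, 100, 109, 120, 139, 154, 166, 175, 179, 195]

Fragments:
  0→13: 13 bp
  13→19: 6 bp
  19→28: 9 bp
  28→38: 10 bp
  38→48: 10 bp
  48→50: 2 bp
  50→59: 9 bp
  59→65: 6 bp
  65→71: 6 bp
  71→83: 12 bp
  83→91: 8 bp
  91→97: 6 bp
  97→100: 3 bp
  100→109: 9 bp
  109→120: 11 bp
  120→139: 19 bp
  139→154: 15 bp
  154→166: 12 bp
  166→175: 9 bp
  175→179: 4 bp
  179→195: 16 bp
  195→0 (wrap): 204-195+0 = 9 bp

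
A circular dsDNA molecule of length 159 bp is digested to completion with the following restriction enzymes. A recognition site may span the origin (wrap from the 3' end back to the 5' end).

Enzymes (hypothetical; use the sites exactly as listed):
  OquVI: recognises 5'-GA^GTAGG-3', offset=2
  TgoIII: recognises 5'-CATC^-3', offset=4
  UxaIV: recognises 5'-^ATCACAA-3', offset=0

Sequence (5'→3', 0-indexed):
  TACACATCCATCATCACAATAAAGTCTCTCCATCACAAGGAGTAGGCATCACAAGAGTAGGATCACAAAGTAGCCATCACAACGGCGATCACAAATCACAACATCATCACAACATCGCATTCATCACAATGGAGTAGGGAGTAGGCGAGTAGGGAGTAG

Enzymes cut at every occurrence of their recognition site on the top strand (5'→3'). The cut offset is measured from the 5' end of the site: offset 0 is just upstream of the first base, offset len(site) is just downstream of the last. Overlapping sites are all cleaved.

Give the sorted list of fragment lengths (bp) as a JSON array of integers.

[3,3,3,3,3,3,4,5,6,6,6,7,7,7,8,8,8,9,11,14,16,19]

Per-enzyme occurrences:
  OquVI (GAGTAGG, off=2): starts [39, 54, 131, 138, 146] → cuts [41, 56, 133, 140, 148]
  TgoIII (CATC, off=4): starts [4, 8, 11, 30, 46, 74, 101, 104, 112, 121] → cuts [8, 12, 15, 34, 50, 78, 105, 108, 116, 125]
  UxaIV (ATCACAA, off=0): starts [12, 31, 47, 61, 75, 87, 94, 105, 122] → cuts [12, 31, 47, 61, 75, 87, 94, 105, 122]

All cut coordinates (distinct, sorted): [8, 12, 15, 31, 34, 41, 47, 50, 56, 61, 75, 78, 87, 94, 105, 108, 116, 122, 125, 133, 140, 148]

Fragment lengths:
  8→12: 4 bp
  12→15: 3 bp
  15→31: 16 bp
  31→34: 3 bp
  34→41: 7 bp
  41→47: 6 bp
  47→50: 3 bp
  50→56: 6 bp
  56→61: 5 bp
  61→75: 14 bp
  75→78: 3 bp
  78→87: 9 bp
  87→94: 7 bp
  94→105: 11 bp
  105→108: 3 bp
  108→116: 8 bp
  116→122: 6 bp
  122→125: 3 bp
  125→133: 8 bp
  133→140: 7 bp
  140→148: 8 bp
  148→8 (wrap): 159-148+8 = 19 bp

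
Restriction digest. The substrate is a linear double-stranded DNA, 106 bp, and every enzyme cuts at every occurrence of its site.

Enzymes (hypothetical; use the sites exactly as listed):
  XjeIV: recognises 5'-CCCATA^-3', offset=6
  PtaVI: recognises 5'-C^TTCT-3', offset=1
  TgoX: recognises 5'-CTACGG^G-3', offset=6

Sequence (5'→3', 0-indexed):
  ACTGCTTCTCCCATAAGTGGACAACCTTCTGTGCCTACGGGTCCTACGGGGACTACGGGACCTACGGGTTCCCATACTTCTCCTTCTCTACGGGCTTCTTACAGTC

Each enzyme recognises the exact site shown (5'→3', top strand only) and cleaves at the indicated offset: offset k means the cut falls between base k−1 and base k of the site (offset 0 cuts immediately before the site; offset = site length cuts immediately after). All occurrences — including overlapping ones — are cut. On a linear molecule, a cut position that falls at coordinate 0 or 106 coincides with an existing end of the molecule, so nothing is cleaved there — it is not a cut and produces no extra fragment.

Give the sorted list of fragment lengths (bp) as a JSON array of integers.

Site scan:
  XjeIV CCCATA/6: at [9, 70] ⇒ [15, 76]
  PtaVI CTTCT/1: at [4, 25, 76, 82, 94] ⇒ [5, 26, 77, 83, 95]
  TgoX CTACGGG/6: at [34, 43, 52, 61, 87] ⇒ [40, 49, 58, 67, 93]

Pooled cuts: [5, 15, 26, 40, 49, 58, 67, 76, 77, 83, 93, 95]

Fragment lengths:
  [0,5): 5 bp
  [5,15): 10 bp
  [15,26): 11 bp
  [26,40): 14 bp
  [40,49): 9 bp
  [49,58): 9 bp
  [58,67): 9 bp
  [67,76): 9 bp
  [76,77): 1 bp
  [77,83): 6 bp
  [83,93): 10 bp
  [93,95): 2 bp
  [95,106): 11 bp

[1,2,5,6,9,9,9,9,10,10,11,11,14]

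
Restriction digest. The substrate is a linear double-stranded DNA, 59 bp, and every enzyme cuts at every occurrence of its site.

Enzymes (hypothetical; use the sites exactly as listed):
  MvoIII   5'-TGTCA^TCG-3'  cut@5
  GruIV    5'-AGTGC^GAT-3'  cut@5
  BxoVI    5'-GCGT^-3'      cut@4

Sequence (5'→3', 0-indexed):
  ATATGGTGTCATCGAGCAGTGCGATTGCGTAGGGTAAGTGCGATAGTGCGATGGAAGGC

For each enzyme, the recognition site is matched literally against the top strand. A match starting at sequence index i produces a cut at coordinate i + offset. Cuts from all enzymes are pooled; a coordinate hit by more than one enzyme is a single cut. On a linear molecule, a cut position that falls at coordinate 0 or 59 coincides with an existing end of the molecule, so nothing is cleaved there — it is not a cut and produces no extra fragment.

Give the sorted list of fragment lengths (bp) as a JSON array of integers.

Site scan:
  MvoIII TGTCATCG/5: at [6] ⇒ [11]
  GruIV AGTGCGAT/5: at [17, 36, 44] ⇒ [22, 41, 49]
  BxoVI GCGT/4: at [26] ⇒ [30]

All cut coordinates (distinct, sorted): [11, 22, 30, 41, 49]

Fragment lengths:
  [0,11): 11 bp
  [11,22): 11 bp
  [22,30): 8 bp
  [30,41): 11 bp
  [41,49): 8 bp
  [49,59): 10 bp

[8,8,10,11,11,11]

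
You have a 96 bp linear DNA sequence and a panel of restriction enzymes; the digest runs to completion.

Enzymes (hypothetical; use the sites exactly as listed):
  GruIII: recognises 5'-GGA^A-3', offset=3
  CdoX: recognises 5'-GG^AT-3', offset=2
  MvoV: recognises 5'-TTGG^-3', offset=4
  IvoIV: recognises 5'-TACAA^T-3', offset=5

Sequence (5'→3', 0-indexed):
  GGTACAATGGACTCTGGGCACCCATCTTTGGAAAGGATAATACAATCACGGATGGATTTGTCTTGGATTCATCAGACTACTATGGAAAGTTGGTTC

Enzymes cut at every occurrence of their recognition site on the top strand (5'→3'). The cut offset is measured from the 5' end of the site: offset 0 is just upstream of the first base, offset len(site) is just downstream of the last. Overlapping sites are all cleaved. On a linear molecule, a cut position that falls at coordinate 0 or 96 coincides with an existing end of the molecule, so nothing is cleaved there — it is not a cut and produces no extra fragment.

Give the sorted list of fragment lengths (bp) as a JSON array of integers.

Site scan:
  GruIII (GGAA, off=3): starts [29, 83] → cuts [32, 86]
  CdoX (GGAT, off=2): starts [34, 49, 53, 64] → cuts [36, 51, 55, 66]
  MvoV (TTGG, off=4): starts [27, 62, 89] → cuts [31, 66, 93]
  IvoIV (TACAAT, off=5): starts [2, 40] → cuts [7, 45]

All cut coordinates (distinct, sorted): [7, 31, 32, 36, 45, 51, 55, 66, 86, 93]

Fragment lengths:
  [0,7): 7 bp
  [7,31): 24 bp
  [31,32): 1 bp
  [32,36): 4 bp
  [36,45): 9 bp
  [45,51): 6 bp
  [51,55): 4 bp
  [55,66): 11 bp
  [66,86): 20 bp
  [86,93): 7 bp
  [93,96): 3 bp

[1,3,4,4,6,7,7,9,11,20,24]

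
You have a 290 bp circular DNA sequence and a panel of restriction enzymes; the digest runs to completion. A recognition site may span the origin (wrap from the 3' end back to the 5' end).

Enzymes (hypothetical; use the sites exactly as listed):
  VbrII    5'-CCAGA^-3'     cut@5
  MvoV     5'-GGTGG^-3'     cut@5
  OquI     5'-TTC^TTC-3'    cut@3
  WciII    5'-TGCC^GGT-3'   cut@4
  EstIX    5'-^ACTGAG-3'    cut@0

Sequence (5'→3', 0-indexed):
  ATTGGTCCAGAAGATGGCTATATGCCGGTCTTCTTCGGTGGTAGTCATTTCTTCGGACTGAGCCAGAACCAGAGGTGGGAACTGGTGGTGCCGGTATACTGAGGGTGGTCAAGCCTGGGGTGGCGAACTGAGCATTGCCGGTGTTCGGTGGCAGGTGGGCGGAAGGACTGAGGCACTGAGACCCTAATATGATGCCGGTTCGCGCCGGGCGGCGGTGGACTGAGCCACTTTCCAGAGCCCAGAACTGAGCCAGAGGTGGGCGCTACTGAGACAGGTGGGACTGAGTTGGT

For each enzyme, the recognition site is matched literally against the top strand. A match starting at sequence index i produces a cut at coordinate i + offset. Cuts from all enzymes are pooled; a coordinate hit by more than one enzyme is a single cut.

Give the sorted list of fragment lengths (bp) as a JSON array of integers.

Site scan:
  VbrII (CCAGA, off=5): starts [6, 62, 68, 231, 238, 249] → cuts [11, 67, 73, 236, 243, 254]
  MvoV (GGTGG, off=5): starts [36, 73, 83, 103, 118, 146, 153, 213, 254, 273] → cuts [41, 78, 88, 108, 123, 151, 158, 218, 259, 278]
  OquI (TTCTTC, off=3): starts [30, 48] → cuts [33, 51]
  WciII (TGCCGGT, off=4): starts [22, 88, 135, 192] → cuts [26, 92, 139, 196]
  EstIX (ACTGAG, off=0): starts [56, 97, 126, 166, 174, 218, 243, 264, 279] → cuts [56, 97, 126, 166, 174, 218, 243, 264, 279]

All cut coordinates (distinct, sorted): [11, 26, 33, 41, 51, 56, 67, 73, 78, 88, 92, 97, 108, 123, 126, 139, 151, 158, 166, 174, 196, 218, 236, 243, 254, 259, 264, 278, 279]

Fragment lengths:
  11→26: 15 bp
  26→33: 7 bp
  33→41: 8 bp
  41→51: 10 bp
  51→56: 5 bp
  56→67: 11 bp
  67→73: 6 bp
  73→78: 5 bp
  78→88: 10 bp
  88→92: 4 bp
  92→97: 5 bp
  97→108: 11 bp
  108→123: 15 bp
  123→126: 3 bp
  126→139: 13 bp
  139→151: 12 bp
  151→158: 7 bp
  158→166: 8 bp
  166→174: 8 bp
  174→196: 22 bp
  196→218: 22 bp
  218→236: 18 bp
  236→243: 7 bp
  243→254: 11 bp
  254→259: 5 bp
  259→264: 5 bp
  264→278: 14 bp
  278→279: 1 bp
  279→11 (wrap): 290-279+11 = 22 bp

[1,3,4,5,5,5,5,5,6,7,7,7,8,8,8,10,10,11,11,11,12,13,14,15,15,18,22,22,22]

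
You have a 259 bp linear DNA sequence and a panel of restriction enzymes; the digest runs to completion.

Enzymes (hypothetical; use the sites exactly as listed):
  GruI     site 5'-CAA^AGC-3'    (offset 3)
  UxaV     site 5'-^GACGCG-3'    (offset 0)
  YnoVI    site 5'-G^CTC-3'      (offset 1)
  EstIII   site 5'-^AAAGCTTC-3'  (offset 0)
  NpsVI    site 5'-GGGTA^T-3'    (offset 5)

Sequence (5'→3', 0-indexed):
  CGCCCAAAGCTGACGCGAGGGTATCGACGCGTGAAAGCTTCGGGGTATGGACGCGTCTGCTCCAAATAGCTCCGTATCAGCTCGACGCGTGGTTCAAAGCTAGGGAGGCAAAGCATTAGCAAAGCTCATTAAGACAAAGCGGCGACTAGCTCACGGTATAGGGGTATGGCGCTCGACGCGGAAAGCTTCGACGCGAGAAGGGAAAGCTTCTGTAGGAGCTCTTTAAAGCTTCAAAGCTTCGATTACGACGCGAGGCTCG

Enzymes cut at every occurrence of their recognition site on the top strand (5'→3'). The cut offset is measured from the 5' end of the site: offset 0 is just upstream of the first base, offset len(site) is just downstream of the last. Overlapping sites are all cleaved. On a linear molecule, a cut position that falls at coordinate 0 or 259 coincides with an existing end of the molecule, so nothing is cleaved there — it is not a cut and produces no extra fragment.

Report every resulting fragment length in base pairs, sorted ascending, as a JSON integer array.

Per-enzyme occurrences:
  GruI CAAAGC/3: at [4, 94, 108, 119, 134, 231] ⇒ [7, 97, 111, 122, 137, 234]
  UxaV GACGCG/0: at [11, 25, 49, 83, 174, 189, 246] ⇒ [11, 25, 49, 83, 174, 189, 246]
  YnoVI GCTC/1: at [58, 68, 79, 123, 148, 170, 217, 254] ⇒ [59, 69, 80, 124, 149, 171, 218, 255]
  EstIII AAAGCTTC/0: at [33, 181, 202, 224, 232] ⇒ [33, 181, 202, 224, 232]
  NpsVI GGGTAT/5: at [18, 42, 161] ⇒ [23, 47, 166]

All cut coordinates (distinct, sorted): [7, 11, 23, 25, 33, 47, 49, 59, 69, 80, 83, 97, 111, 122, 124, 137, 149, 166, 171, 174, 181, 189, 202, 218, 224, 232, 234, 246, 255]

Fragment lengths:
  [0,7): 7 bp
  [7,11): 4 bp
  [11,23): 12 bp
  [23,25): 2 bp
  [25,33): 8 bp
  [33,47): 14 bp
  [47,49): 2 bp
  [49,59): 10 bp
  [59,69): 10 bp
  [69,80): 11 bp
  [80,83): 3 bp
  [83,97): 14 bp
  [97,111): 14 bp
  [111,122): 11 bp
  [122,124): 2 bp
  [124,137): 13 bp
  [137,149): 12 bp
  [149,166): 17 bp
  [166,171): 5 bp
  [171,174): 3 bp
  [174,181): 7 bp
  [181,189): 8 bp
  [189,202): 13 bp
  [202,218): 16 bp
  [218,224): 6 bp
  [224,232): 8 bp
  [232,234): 2 bp
  [234,246): 12 bp
  [246,255): 9 bp
  [255,259): 4 bp

[2,2,2,2,3,3,4,4,5,6,7,7,8,8,8,9,10,10,11,11,12,12,12,13,13,14,14,14,16,17]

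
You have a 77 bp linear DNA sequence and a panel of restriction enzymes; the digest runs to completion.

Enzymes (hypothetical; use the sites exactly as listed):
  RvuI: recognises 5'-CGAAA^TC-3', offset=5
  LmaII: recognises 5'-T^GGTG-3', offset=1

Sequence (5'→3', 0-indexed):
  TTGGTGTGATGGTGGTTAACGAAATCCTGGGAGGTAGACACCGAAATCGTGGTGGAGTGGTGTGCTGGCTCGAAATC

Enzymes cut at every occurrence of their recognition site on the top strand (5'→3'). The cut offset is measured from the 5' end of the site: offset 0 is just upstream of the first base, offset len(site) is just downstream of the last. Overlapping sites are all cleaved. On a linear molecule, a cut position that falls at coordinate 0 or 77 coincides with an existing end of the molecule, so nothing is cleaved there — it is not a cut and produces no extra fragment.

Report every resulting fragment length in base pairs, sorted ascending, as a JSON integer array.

[2,2,4,8,8,14,17,22]

Site scan:
  RvuI (CGAAATC, off=5): starts [19, 41, 70] → cuts [24, 46, 75]
  LmaII (TGGTG, off=1): starts [1, 9, 49, 57] → cuts [2, 10, 50, 58]

Pooled cuts: [2, 10, 24, 46, 50, 58, 75]

Fragments:
  [0,2): 2 bp
  [2,10): 8 bp
  [10,24): 14 bp
  [24,46): 22 bp
  [46,50): 4 bp
  [50,58): 8 bp
  [58,75): 17 bp
  [75,77): 2 bp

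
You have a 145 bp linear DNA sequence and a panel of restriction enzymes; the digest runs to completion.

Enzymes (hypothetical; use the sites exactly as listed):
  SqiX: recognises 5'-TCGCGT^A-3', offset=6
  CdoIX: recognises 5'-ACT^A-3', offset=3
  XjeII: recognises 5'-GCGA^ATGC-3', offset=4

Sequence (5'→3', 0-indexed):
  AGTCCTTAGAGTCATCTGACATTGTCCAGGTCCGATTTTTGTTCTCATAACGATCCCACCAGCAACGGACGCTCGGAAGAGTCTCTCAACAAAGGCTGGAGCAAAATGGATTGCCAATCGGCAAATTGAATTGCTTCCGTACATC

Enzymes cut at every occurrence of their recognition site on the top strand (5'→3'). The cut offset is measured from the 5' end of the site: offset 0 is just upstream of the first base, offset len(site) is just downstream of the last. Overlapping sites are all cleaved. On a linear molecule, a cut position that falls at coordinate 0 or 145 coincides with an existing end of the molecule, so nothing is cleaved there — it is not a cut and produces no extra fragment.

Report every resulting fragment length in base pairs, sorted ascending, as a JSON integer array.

Per-enzyme occurrences:
  SqiX (TCGCGTA, off=6): no sites
  CdoIX (ACTA, off=3): no sites
  XjeII (GCGAATGC, off=4): no sites

All cut coordinates (distinct, sorted): ∅

Fragment lengths:
  no cuts → one linear fragment of 145 bp

[145]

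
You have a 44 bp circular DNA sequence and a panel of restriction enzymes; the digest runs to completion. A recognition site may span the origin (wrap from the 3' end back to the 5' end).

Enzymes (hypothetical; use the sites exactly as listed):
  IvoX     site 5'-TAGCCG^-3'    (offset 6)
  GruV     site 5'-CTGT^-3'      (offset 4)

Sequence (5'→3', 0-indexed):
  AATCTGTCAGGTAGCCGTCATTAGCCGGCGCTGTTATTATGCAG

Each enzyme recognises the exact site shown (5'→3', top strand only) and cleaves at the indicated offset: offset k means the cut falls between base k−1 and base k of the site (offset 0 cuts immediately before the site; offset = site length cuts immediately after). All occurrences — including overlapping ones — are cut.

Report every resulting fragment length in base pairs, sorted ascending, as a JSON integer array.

Scan for sites:
  IvoX (TAGCCG, off=6): starts [11, 21] → cuts [17, 27]
  GruV (CTGT, off=4): starts [3, 30] → cuts [7, 34]

Pooled cuts: [7, 17, 27, 34]

Fragments:
  7→17: 10 bp
  17→27: 10 bp
  27→34: 7 bp
  34→7 (wrap): 44-34+7 = 17 bp

[7,10,10,17]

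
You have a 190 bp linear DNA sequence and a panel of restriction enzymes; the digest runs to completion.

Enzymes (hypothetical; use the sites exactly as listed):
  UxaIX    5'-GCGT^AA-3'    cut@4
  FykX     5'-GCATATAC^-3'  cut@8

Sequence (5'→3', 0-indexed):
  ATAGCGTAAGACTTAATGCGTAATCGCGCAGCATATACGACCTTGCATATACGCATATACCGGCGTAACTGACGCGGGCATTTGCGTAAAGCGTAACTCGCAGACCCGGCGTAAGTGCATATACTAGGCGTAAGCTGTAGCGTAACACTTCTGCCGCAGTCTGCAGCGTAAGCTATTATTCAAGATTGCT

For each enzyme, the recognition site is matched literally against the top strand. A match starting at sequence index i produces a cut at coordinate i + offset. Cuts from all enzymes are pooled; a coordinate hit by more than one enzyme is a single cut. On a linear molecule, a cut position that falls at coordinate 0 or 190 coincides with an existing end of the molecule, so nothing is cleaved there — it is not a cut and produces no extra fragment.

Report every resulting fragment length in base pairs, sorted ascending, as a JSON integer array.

Scan for sites:
  UxaIX GCGTAA/4: at [3, 17, 62, 83, 90, 108, 127, 139, 165] ⇒ [7, 21, 66, 87, 94, 112, 131, 143, 169]
  FykX GCATATAC/8: at [30, 44, 52, 116] ⇒ [38, 52, 60, 124]

All cut coordinates (distinct, sorted): [7, 21, 38, 52, 60, 66, 87, 94, 112, 124, 131, 143, 169]

Fragments:
  [0,7): 7 bp
  [7,21): 14 bp
  [21,38): 17 bp
  [38,52): 14 bp
  [52,60): 8 bp
  [60,66): 6 bp
  [66,87): 21 bp
  [87,94): 7 bp
  [94,112): 18 bp
  [112,124): 12 bp
  [124,131): 7 bp
  [131,143): 12 bp
  [143,169): 26 bp
  [169,190): 21 bp

[6,7,7,7,8,12,12,14,14,17,18,21,21,26]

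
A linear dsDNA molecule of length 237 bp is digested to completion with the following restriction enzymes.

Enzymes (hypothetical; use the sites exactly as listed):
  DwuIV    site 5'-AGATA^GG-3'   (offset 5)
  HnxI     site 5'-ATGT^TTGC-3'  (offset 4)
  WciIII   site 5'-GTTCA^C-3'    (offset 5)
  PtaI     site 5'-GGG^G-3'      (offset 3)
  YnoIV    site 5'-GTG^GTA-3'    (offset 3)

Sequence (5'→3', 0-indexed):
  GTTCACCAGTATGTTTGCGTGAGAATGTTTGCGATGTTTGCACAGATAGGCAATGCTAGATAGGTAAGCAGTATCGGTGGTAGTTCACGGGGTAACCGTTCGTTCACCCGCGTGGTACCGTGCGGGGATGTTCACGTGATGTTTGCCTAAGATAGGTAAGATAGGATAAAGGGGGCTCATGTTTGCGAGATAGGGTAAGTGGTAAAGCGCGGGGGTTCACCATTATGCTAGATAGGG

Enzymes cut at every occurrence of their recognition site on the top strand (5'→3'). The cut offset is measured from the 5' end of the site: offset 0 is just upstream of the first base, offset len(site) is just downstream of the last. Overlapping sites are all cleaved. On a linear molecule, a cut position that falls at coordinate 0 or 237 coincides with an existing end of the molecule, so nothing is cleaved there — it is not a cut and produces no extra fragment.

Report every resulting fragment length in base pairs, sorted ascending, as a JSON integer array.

[1,1,3,4,5,5,8,8,8,8,8,9,9,9,9,10,10,11,12,12,12,14,14,15,15,17]

Per-enzyme occurrences:
  DwuIV (AGATAGG, off=5): starts [43, 57, 149, 158, 187, 229] → cuts [48, 62, 154, 163, 192, 234]
  HnxI (ATGTTTGC, off=4): starts [10, 24, 33, 138, 178] → cuts [14, 28, 37, 142, 182]
  WciIII (GTTCAC, off=5): starts [0, 82, 101, 129, 214] → cuts [5, 87, 106, 134, 219]
  PtaI (GGGG, off=3): starts [88, 123, 170, 171, 210, 211] → cuts [91, 126, 173, 174, 213, 214]
  YnoIV (GTGGTA, off=3): starts [76, 111, 198] → cuts [79, 114, 201]

All cut coordinates (distinct, sorted): [5, 14, 28, 37, 48, 62, 79, 87, 91, 106, 114, 126, 134, 142, 154, 163, 173, 174, 182, 192, 201, 213, 214, 219, 234]

Fragments:
  [0,5): 5 bp
  [5,14): 9 bp
  [14,28): 14 bp
  [28,37): 9 bp
  [37,48): 11 bp
  [48,62): 14 bp
  [62,79): 17 bp
  [79,87): 8 bp
  [87,91): 4 bp
  [91,106): 15 bp
  [106,114): 8 bp
  [114,126): 12 bp
  [126,134): 8 bp
  [134,142): 8 bp
  [142,154): 12 bp
  [154,163): 9 bp
  [163,173): 10 bp
  [173,174): 1 bp
  [174,182): 8 bp
  [182,192): 10 bp
  [192,201): 9 bp
  [201,213): 12 bp
  [213,214): 1 bp
  [214,219): 5 bp
  [219,234): 15 bp
  [234,237): 3 bp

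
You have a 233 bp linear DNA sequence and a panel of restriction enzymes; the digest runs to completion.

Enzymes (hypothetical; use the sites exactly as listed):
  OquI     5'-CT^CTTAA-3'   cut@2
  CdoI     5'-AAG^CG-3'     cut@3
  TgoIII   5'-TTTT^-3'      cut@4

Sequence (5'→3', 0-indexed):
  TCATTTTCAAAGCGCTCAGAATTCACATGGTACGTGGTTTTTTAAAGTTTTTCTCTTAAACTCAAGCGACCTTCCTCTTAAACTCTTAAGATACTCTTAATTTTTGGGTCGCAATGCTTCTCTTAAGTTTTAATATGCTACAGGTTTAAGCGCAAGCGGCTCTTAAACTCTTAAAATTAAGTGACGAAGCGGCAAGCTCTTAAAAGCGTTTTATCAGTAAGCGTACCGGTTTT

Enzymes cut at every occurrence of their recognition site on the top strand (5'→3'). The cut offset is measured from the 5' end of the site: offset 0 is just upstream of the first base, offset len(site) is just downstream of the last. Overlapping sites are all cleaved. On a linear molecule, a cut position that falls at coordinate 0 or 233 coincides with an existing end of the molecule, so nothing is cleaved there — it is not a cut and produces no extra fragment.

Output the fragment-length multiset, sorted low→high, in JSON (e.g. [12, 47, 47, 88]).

[1,1,1,1,2,5,5,6,6,7,8,8,8,8,9,9,9,10,10,11,12,12,16,19,20,29]

Per-enzyme occurrences:
  OquI (CTCTTAA, off=2): starts [52, 74, 82, 93, 119, 159, 167, 196] → cuts [54, 76, 84, 95, 121, 161, 169, 198]
  CdoI (AAGCG, off=3): starts [9, 63, 147, 153, 186, 203, 218] → cuts [12, 66, 150, 156, 189, 206, 221]
  TgoIII (TTTT, off=4): starts [3, 37, 38, 39, 47, 48, 100, 101, 127, 208, 229] → cuts [7, 41, 42, 43, 51, 52, 104, 105, 131, 212] (position 233 is a terminus of the linear molecule — no cut)

Pooled cuts: [7, 12, 41, 42, 43, 51, 52, 54, 66, 76, 84, 95, 104, 105, 121, 131, 150, 156, 161, 169, 189, 198, 206, 212, 221]

Fragment lengths:
  [0,7): 7 bp
  [7,12): 5 bp
  [12,41): 29 bp
  [41,42): 1 bp
  [42,43): 1 bp
  [43,51): 8 bp
  [51,52): 1 bp
  [52,54): 2 bp
  [54,66): 12 bp
  [66,76): 10 bp
  [76,84): 8 bp
  [84,95): 11 bp
  [95,104): 9 bp
  [104,105): 1 bp
  [105,121): 16 bp
  [121,131): 10 bp
  [131,150): 19 bp
  [150,156): 6 bp
  [156,161): 5 bp
  [161,169): 8 bp
  [169,189): 20 bp
  [189,198): 9 bp
  [198,206): 8 bp
  [206,212): 6 bp
  [212,221): 9 bp
  [221,233): 12 bp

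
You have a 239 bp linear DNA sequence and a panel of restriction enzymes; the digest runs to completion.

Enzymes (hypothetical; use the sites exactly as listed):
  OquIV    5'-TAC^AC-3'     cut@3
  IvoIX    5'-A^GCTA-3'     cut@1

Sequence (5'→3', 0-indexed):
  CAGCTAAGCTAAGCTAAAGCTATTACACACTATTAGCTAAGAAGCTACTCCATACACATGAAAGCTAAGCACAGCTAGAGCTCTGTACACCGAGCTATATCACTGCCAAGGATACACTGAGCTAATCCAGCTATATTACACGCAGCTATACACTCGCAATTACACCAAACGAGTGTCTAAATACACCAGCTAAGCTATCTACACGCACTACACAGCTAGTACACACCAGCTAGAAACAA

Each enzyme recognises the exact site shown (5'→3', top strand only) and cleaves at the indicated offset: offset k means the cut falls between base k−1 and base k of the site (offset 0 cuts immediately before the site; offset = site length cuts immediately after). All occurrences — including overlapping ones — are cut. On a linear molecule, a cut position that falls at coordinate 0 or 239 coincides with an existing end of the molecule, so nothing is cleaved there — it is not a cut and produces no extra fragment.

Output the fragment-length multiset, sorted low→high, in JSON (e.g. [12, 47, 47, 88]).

Per-enzyme occurrences:
  OquIV (TACAC, off=3): starts [23, 52, 85, 112, 136, 148, 160, 181, 199, 208, 219] → cuts [26, 55, 88, 115, 139, 151, 163, 184, 202, 211, 222]
  IvoIX (AGCTA, off=1): starts [1, 6, 11, 17, 34, 42, 62, 72, 92, 119, 128, 143, 187, 192, 213, 227] → cuts [2, 7, 12, 18, 35, 43, 63, 73, 93, 120, 129, 144, 188, 193, 214, 228]

All cut coordinates (distinct, sorted): [2, 7, 12, 18, 26, 35, 43, 55, 63, 73, 88, 93, 115, 120, 129, 139, 144, 151, 163, 184, 188, 193, 202, 211, 214, 222, 228]

Fragment lengths:
  [0,2): 2 bp
  [2,7): 5 bp
  [7,12): 5 bp
  [12,18): 6 bp
  [18,26): 8 bp
  [26,35): 9 bp
  [35,43): 8 bp
  [43,55): 12 bp
  [55,63): 8 bp
  [63,73): 10 bp
  [73,88): 15 bp
  [88,93): 5 bp
  [93,115): 22 bp
  [115,120): 5 bp
  [120,129): 9 bp
  [129,139): 10 bp
  [139,144): 5 bp
  [144,151): 7 bp
  [151,163): 12 bp
  [163,184): 21 bp
  [184,188): 4 bp
  [188,193): 5 bp
  [193,202): 9 bp
  [202,211): 9 bp
  [211,214): 3 bp
  [214,222): 8 bp
  [222,228): 6 bp
  [228,239): 11 bp

[2,3,4,5,5,5,5,5,5,6,6,7,8,8,8,8,9,9,9,9,10,10,11,12,12,15,21,22]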